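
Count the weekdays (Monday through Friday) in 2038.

261

1 January 2038 is a Friday.
That's 365 days from start to end, counting both.
365 = 7 × 52 + 1, so there are 52 full weeks plus 1 extra day.
Each full week contributes 5 weekdays (Mon–Fri): 52 × 5 = 260.
The 1 extra day is Friday — 1 of them qualifies.
Total: 260 + 1 = 261.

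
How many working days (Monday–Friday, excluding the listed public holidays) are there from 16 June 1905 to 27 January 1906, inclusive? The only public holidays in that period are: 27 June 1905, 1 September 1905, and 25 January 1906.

158

16 June 1905 is a Friday.
The range spans 226 days (inclusive of both endpoints).
226 = 7 × 32 + 2, so there are 32 full weeks plus 2 extra days.
Each full week contributes 5 weekdays (Mon–Fri): 32 × 5 = 160.
The 2 extra days are Friday, Saturday — 1 of them qualifies.
Total: 160 + 1 = 161.
Holidays: 27 June 1905 (Tue); 1 September 1905 (Fri); 25 January 1906 (Thu).
All 3 holidays fall on weekdays, so subtract 3.
Business days: 161 − 3 = 158.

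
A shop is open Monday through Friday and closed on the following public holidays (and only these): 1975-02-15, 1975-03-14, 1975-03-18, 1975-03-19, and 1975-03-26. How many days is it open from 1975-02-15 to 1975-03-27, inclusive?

1975-02-15 is a Saturday.
From 1975-02-15 to 1975-03-27 is 41 days inclusive.
41 = 7 × 5 + 6, so there are 5 full weeks plus 6 extra days.
Each full week contributes 5 weekdays (Mon–Fri): 5 × 5 = 25.
The 6 extra days are Saturday, Sunday, Monday, Tuesday, Wednesday, Thursday — 4 of them qualify.
Total: 25 + 4 = 29.
Holidays: 1975-02-15 (Sat); 1975-03-14 (Fri); 1975-03-18 (Tue); 1975-03-19 (Wed); 1975-03-26 (Wed).
4 of the 5 holidays fall on weekdays; the rest are weekends and were already excluded.
Business days: 29 − 4 = 25.

25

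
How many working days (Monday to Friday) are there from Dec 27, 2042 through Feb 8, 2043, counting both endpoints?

Dec 27, 2042 is a Saturday.
The range spans 44 days (inclusive of both endpoints).
44 = 7 × 6 + 2, so there are 6 full weeks plus 2 extra days.
Each full week contributes 5 weekdays (Mon–Fri): 6 × 5 = 30.
The 2 extra days are Saturday, Sunday — none qualify.
Total: 30 + 0 = 30.

30 weekdays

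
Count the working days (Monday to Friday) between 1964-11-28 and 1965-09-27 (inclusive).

216

1964-11-28 is a Saturday.
The range spans 304 days (inclusive of both endpoints).
304 = 7 × 43 + 3, so there are 43 full weeks plus 3 extra days.
Each full week contributes 5 weekdays (Mon–Fri): 43 × 5 = 215.
The 3 extra days are Sat, Sun, Mon — 1 of them qualifies.
Total: 215 + 1 = 216.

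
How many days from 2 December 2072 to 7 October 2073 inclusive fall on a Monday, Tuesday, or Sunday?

132

2 December 2072 is a Friday.
That's 310 days from start to end, counting both.
310 = 7 × 44 + 2, so there are 44 full weeks plus 2 extra days.
Each full week contributes 3 days from the set (Mon, Tue, Sun): 44 × 3 = 132.
The 2 extra days are Friday, Saturday — none qualify.
Total: 132 + 0 = 132.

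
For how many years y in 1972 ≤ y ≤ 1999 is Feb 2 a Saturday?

4

Day of week of February 2 in each year:
1972: Wed, 1973: Fri, 1974: Sat ✓, 1975: Sun, 1976: Mon, 1977: Wed, 1978: Thu, 1979: Fri, 1980: Sat ✓, 1981: Mon, 1982: Tue, 1983: Wed, 1984: Thu, 1985: Sat ✓, 1986: Sun, 1987: Mon, 1988: Tue, 1989: Thu, 1990: Fri, 1991: Sat ✓, 1992: Sun, 1993: Tue, 1994: Wed, 1995: Thu, 1996: Fri, 1997: Sun, 1998: Mon, 1999: Tue
Saturdays: 1974, 1980, 1985, 1991.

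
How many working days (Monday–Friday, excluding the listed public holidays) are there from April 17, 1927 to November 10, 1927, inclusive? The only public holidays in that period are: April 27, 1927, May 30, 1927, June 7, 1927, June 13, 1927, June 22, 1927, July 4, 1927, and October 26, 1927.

142 working days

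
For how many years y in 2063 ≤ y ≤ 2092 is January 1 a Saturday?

4

Day of week of January 1 in each year:
2063: Mon, 2064: Tue, 2065: Thu, 2066: Fri, 2067: Sat ✓, 2068: Sun, 2069: Tue, 2070: Wed, 2071: Thu, 2072: Fri, 2073: Sun, 2074: Mon, 2075: Tue, 2076: Wed, 2077: Fri, 2078: Sat ✓, 2079: Sun, 2080: Mon, 2081: Wed, 2082: Thu, 2083: Fri, 2084: Sat ✓, 2085: Mon, 2086: Tue, 2087: Wed, 2088: Thu, 2089: Sat ✓, 2090: Sun, 2091: Mon, 2092: Tue
Saturdays: 2067, 2078, 2084, 2089.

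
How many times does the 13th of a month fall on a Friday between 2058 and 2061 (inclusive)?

Friday-the-13ths by year:
2058: Sep, Dec
2059: Jun
2060: Feb, Aug
2061: May

6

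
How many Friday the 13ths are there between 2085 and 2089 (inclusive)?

8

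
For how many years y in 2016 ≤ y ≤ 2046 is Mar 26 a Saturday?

Day of week of March 26 in each year:
2016: Sat ✓, 2017: Sun, 2018: Mon, 2019: Tue, 2020: Thu, 2021: Fri, 2022: Sat ✓, 2023: Sun, 2024: Tue, 2025: Wed, 2026: Thu, 2027: Fri, 2028: Sun, 2029: Mon, 2030: Tue, 2031: Wed, 2032: Fri, 2033: Sat ✓, 2034: Sun, 2035: Mon, 2036: Wed, 2037: Thu, 2038: Fri, 2039: Sat ✓, 2040: Mon, 2041: Tue, 2042: Wed, 2043: Thu, 2044: Sat ✓, 2045: Sun, 2046: Mon
Saturdays: 2016, 2022, 2033, 2039, 2044.

5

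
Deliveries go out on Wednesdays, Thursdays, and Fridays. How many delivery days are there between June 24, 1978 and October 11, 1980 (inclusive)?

360

June 24, 1978 is a Saturday.
The range spans 841 days (inclusive of both endpoints).
841 = 7 × 120 + 1, so there are 120 full weeks plus 1 extra day.
Each full week contributes 3 days from the set (Wed, Thu, Fri): 120 × 3 = 360.
The 1 extra day is Saturday — none qualify.
Total: 360 + 0 = 360.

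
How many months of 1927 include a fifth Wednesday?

A month has five Wednesdays exactly when Wednesday falls within its first (length − 28) days.
Jan: 31 days, starts Sat → 5 of Sat, Sun, Mon
Feb: 28 days, starts Tue → 5 of (none)
Mar: 31 days, starts Tue → 5 of Tue, Wed, Thu ✓
Apr: 30 days, starts Fri → 5 of Fri, Sat
May: 31 days, starts Sun → 5 of Sun, Mon, Tue
Jun: 30 days, starts Wed → 5 of Wed, Thu ✓
Jul: 31 days, starts Fri → 5 of Fri, Sat, Sun
Aug: 31 days, starts Mon → 5 of Mon, Tue, Wed ✓
Sep: 30 days, starts Thu → 5 of Thu, Fri
Oct: 31 days, starts Sat → 5 of Sat, Sun, Mon
Nov: 30 days, starts Tue → 5 of Tue, Wed ✓
Dec: 31 days, starts Thu → 5 of Thu, Fri, Sat
Months with five Wednesdays: Mar, Jun, Aug, Nov.

4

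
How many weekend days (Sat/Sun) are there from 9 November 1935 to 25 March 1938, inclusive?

9 November 1935 is a Saturday.
The range spans 868 days (inclusive of both endpoints).
868 = 7 × 124, so the span is exactly 124 full weeks.
Each full week contributes 2 weekend days (Sat, Sun): 124 × 2 = 248.
Total: 248.

248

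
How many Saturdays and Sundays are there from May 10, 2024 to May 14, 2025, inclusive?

106

May 10, 2024 is a Friday.
That's 370 days from start to end, counting both.
370 = 7 × 52 + 6, so there are 52 full weeks plus 6 extra days.
Each full week contributes 2 weekend days (Sat, Sun): 52 × 2 = 104.
The 6 extra days are Friday, Saturday, Sunday, Monday, Tuesday, Wednesday — 2 of them qualify.
Total: 104 + 2 = 106.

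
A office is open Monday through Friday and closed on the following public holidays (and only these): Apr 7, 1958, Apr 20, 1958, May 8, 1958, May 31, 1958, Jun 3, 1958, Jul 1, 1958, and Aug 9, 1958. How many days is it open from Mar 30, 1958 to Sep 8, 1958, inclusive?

112 working days

Mar 30, 1958 is a Sunday.
The range spans 163 days (inclusive of both endpoints).
163 = 7 × 23 + 2, so there are 23 full weeks plus 2 extra days.
Each full week contributes 5 weekdays (Mon–Fri): 23 × 5 = 115.
The 2 extra days are Sunday, Monday — 1 of them qualifies.
Total: 115 + 1 = 116.
Holidays: Apr 7, 1958 (Mon); Apr 20, 1958 (Sun); May 8, 1958 (Thu); May 31, 1958 (Sat); Jun 3, 1958 (Tue); Jul 1, 1958 (Tue); Aug 9, 1958 (Sat).
4 of the 7 holidays fall on weekdays; the rest are weekends and were already excluded.
Business days: 116 − 4 = 112.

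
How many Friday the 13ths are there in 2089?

1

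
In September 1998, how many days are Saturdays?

4

1 September 1998 is a Tuesday.
That's 30 days from start to end, counting both.
30 = 7 × 4 + 2, so there are 4 full weeks plus 2 extra days.
Each full week contributes one Saturday: 4 so far.
The 2 extra days are Tue, Wed — none qualify.
Total: 4 + 0 = 4.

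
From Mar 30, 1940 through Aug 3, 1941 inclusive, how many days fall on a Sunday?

Mar 30, 1940 is a Saturday.
That's 492 days from start to end, counting both.
492 = 7 × 70 + 2, so there are 70 full weeks plus 2 extra days.
Each full week contributes one Sunday: 70 so far.
The 2 extra days are Sat, Sun — 1 of them qualifies.
Total: 70 + 1 = 71.

71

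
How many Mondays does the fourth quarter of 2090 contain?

October 1, 2090 is a Sunday.
From October 1, 2090 to December 31, 2090 is 92 days inclusive.
92 = 7 × 13 + 1, so there are 13 full weeks plus 1 extra day.
Each full week contributes one Monday: 13 so far.
The 1 extra day is Sunday — none qualify.
Total: 13 + 0 = 13.

13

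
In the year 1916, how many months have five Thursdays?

A month has five Thursdays exactly when Thursday falls within its first (length − 28) days.
Jan: 31 days, starts Sat → 5 of Sat, Sun, Mon
Feb: 29 days, starts Tue → 5 of Tue
Mar: 31 days, starts Wed → 5 of Wed, Thu, Fri ✓
Apr: 30 days, starts Sat → 5 of Sat, Sun
May: 31 days, starts Mon → 5 of Mon, Tue, Wed
Jun: 30 days, starts Thu → 5 of Thu, Fri ✓
Jul: 31 days, starts Sat → 5 of Sat, Sun, Mon
Aug: 31 days, starts Tue → 5 of Tue, Wed, Thu ✓
Sep: 30 days, starts Fri → 5 of Fri, Sat
Oct: 31 days, starts Sun → 5 of Sun, Mon, Tue
Nov: 30 days, starts Wed → 5 of Wed, Thu ✓
Dec: 31 days, starts Fri → 5 of Fri, Sat, Sun
Months with five Thursdays: Mar, Jun, Aug, Nov.

4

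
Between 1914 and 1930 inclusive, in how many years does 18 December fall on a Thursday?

Day of week of December 18 in each year:
1914: Fri, 1915: Sat, 1916: Mon, 1917: Tue, 1918: Wed, 1919: Thu ✓, 1920: Sat, 1921: Sun, 1922: Mon, 1923: Tue, 1924: Thu ✓, 1925: Fri, 1926: Sat, 1927: Sun, 1928: Tue, 1929: Wed, 1930: Thu ✓
Thursdays: 1919, 1924, 1930.

3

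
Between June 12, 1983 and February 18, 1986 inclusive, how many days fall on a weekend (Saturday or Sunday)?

281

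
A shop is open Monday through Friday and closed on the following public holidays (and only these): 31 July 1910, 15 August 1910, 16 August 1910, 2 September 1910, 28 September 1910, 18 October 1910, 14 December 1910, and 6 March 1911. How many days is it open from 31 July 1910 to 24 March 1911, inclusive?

163

31 July 1910 is a Sunday.
From 31 July 1910 to 24 March 1911 is 237 days inclusive.
237 = 7 × 33 + 6, so there are 33 full weeks plus 6 extra days.
Each full week contributes 5 weekdays (Mon–Fri): 33 × 5 = 165.
The 6 extra days are Sunday, Monday, Tuesday, Wednesday, Thursday, Friday — 5 of them qualify.
Total: 165 + 5 = 170.
Holidays: 31 July 1910 (Sun); 15 August 1910 (Mon); 16 August 1910 (Tue); 2 September 1910 (Fri); 28 September 1910 (Wed); 18 October 1910 (Tue); 14 December 1910 (Wed); 6 March 1911 (Mon).
7 of the 8 holidays fall on weekdays; the rest are weekends and were already excluded.
Business days: 170 − 7 = 163.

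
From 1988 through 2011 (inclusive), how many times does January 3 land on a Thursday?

Day of week of January 3 in each year:
1988: Sun, 1989: Tue, 1990: Wed, 1991: Thu ✓, 1992: Fri, 1993: Sun, 1994: Mon, 1995: Tue, 1996: Wed, 1997: Fri, 1998: Sat, 1999: Sun, 2000: Mon, 2001: Wed, 2002: Thu ✓, 2003: Fri, 2004: Sat, 2005: Mon, 2006: Tue, 2007: Wed, 2008: Thu ✓, 2009: Sat, 2010: Sun, 2011: Mon
Thursdays: 1991, 2002, 2008.

3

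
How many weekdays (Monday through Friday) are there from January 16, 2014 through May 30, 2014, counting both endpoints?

January 16, 2014 is a Thursday.
The range spans 135 days (inclusive of both endpoints).
135 = 7 × 19 + 2, so there are 19 full weeks plus 2 extra days.
Each full week contributes 5 weekdays (Mon–Fri): 19 × 5 = 95.
The 2 extra days are Thursday, Friday — 2 of them qualify.
Total: 95 + 2 = 97.

97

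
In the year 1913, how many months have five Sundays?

A month has five Sundays exactly when Sunday falls within its first (length − 28) days.
Jan: 31 days, starts Wed → 5 of Wed, Thu, Fri
Feb: 28 days, starts Sat → 5 of (none)
Mar: 31 days, starts Sat → 5 of Sat, Sun, Mon ✓
Apr: 30 days, starts Tue → 5 of Tue, Wed
May: 31 days, starts Thu → 5 of Thu, Fri, Sat
Jun: 30 days, starts Sun → 5 of Sun, Mon ✓
Jul: 31 days, starts Tue → 5 of Tue, Wed, Thu
Aug: 31 days, starts Fri → 5 of Fri, Sat, Sun ✓
Sep: 30 days, starts Mon → 5 of Mon, Tue
Oct: 31 days, starts Wed → 5 of Wed, Thu, Fri
Nov: 30 days, starts Sat → 5 of Sat, Sun ✓
Dec: 31 days, starts Mon → 5 of Mon, Tue, Wed
Months with five Sundays: Mar, Jun, Aug, Nov.

4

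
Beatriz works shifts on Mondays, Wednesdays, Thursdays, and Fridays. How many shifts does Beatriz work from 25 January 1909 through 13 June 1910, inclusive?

25 January 1909 is a Monday.
From 25 January 1909 to 13 June 1910 is 505 days inclusive.
505 = 7 × 72 + 1, so there are 72 full weeks plus 1 extra day.
Each full week contributes 4 days from the set (Mon, Wed, Thu, Fri): 72 × 4 = 288.
The 1 extra day is Mon — 1 of them qualifies.
Total: 288 + 1 = 289.

289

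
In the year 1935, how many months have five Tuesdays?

A month has five Tuesdays exactly when Tuesday falls within its first (length − 28) days.
Jan: 31 days, starts Tue → 5 of Tue, Wed, Thu ✓
Feb: 28 days, starts Fri → 5 of (none)
Mar: 31 days, starts Fri → 5 of Fri, Sat, Sun
Apr: 30 days, starts Mon → 5 of Mon, Tue ✓
May: 31 days, starts Wed → 5 of Wed, Thu, Fri
Jun: 30 days, starts Sat → 5 of Sat, Sun
Jul: 31 days, starts Mon → 5 of Mon, Tue, Wed ✓
Aug: 31 days, starts Thu → 5 of Thu, Fri, Sat
Sep: 30 days, starts Sun → 5 of Sun, Mon
Oct: 31 days, starts Tue → 5 of Tue, Wed, Thu ✓
Nov: 30 days, starts Fri → 5 of Fri, Sat
Dec: 31 days, starts Sun → 5 of Sun, Mon, Tue ✓
Months with five Tuesdays: Jan, Apr, Jul, Oct, Dec.

5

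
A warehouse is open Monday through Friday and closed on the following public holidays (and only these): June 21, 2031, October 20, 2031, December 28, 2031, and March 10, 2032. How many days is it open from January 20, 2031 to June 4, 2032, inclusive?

January 20, 2031 is a Monday.
From January 20, 2031 to June 4, 2032 is 502 days inclusive.
502 = 7 × 71 + 5, so there are 71 full weeks plus 5 extra days.
Each full week contributes 5 weekdays (Mon–Fri): 71 × 5 = 355.
The 5 extra days are Mon, Tue, Wed, Thu, Fri — 5 of them qualify.
Total: 355 + 5 = 360.
Holidays: June 21, 2031 (Sat); October 20, 2031 (Mon); December 28, 2031 (Sun); March 10, 2032 (Wed).
2 of the 4 holidays fall on weekdays; the rest are weekends and were already excluded.
Business days: 360 − 2 = 358.

358 business days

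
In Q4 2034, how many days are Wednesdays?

1 October 2034 is a Sunday.
From 1 October 2034 to 31 December 2034 is 92 days inclusive.
92 = 7 × 13 + 1, so there are 13 full weeks plus 1 extra day.
Each full week contributes one Wednesday: 13 so far.
The 1 extra day is Sun — none qualify.
Total: 13 + 0 = 13.

13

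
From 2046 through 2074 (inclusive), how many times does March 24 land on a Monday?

4

Day of week of March 24 in each year:
2046: Sat, 2047: Sun, 2048: Tue, 2049: Wed, 2050: Thu, 2051: Fri, 2052: Sun, 2053: Mon ✓, 2054: Tue, 2055: Wed, 2056: Fri, 2057: Sat, 2058: Sun, 2059: Mon ✓, 2060: Wed, 2061: Thu, 2062: Fri, 2063: Sat, 2064: Mon ✓, 2065: Tue, 2066: Wed, 2067: Thu, 2068: Sat, 2069: Sun, 2070: Mon ✓, 2071: Tue, 2072: Thu, 2073: Fri, 2074: Sat
Mondays: 2053, 2059, 2064, 2070.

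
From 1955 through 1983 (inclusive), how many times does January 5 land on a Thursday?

Day of week of January 5 in each year:
1955: Wed, 1956: Thu ✓, 1957: Sat, 1958: Sun, 1959: Mon, 1960: Tue, 1961: Thu ✓, 1962: Fri, 1963: Sat, 1964: Sun, 1965: Tue, 1966: Wed, 1967: Thu ✓, 1968: Fri, 1969: Sun, 1970: Mon, 1971: Tue, 1972: Wed, 1973: Fri, 1974: Sat, 1975: Sun, 1976: Mon, 1977: Wed, 1978: Thu ✓, 1979: Fri, 1980: Sat, 1981: Mon, 1982: Tue, 1983: Wed
Thursdays: 1956, 1961, 1967, 1978.

4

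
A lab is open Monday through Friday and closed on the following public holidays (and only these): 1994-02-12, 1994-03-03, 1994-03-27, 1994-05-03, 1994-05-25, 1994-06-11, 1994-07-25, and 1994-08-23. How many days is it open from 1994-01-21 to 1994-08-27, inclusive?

1994-01-21 is a Friday.
The range spans 219 days (inclusive of both endpoints).
219 = 7 × 31 + 2, so there are 31 full weeks plus 2 extra days.
Each full week contributes 5 weekdays (Mon–Fri): 31 × 5 = 155.
The 2 extra days are Fri, Sat — 1 of them qualifies.
Total: 155 + 1 = 156.
Holidays: 1994-02-12 (Sat); 1994-03-03 (Thu); 1994-03-27 (Sun); 1994-05-03 (Tue); 1994-05-25 (Wed); 1994-06-11 (Sat); 1994-07-25 (Mon); 1994-08-23 (Tue).
5 of the 8 holidays fall on weekdays; the rest are weekends and were already excluded.
Business days: 156 − 5 = 151.

151 working days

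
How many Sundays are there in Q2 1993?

13

1 April 1993 is a Thursday.
The range spans 91 days (inclusive of both endpoints).
91 = 7 × 13, so the span is exactly 13 full weeks.
Each full week contributes one Sunday: 13 so far.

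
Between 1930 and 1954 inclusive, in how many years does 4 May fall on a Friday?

Day of week of May 4 in each year:
1930: Sun, 1931: Mon, 1932: Wed, 1933: Thu, 1934: Fri ✓, 1935: Sat, 1936: Mon, 1937: Tue, 1938: Wed, 1939: Thu, 1940: Sat, 1941: Sun, 1942: Mon, 1943: Tue, 1944: Thu, 1945: Fri ✓, 1946: Sat, 1947: Sun, 1948: Tue, 1949: Wed, 1950: Thu, 1951: Fri ✓, 1952: Sun, 1953: Mon, 1954: Tue
Fridays: 1934, 1945, 1951.

3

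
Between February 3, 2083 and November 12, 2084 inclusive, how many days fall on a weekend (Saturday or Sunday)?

186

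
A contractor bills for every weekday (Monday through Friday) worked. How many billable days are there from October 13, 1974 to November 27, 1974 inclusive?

October 13, 1974 is a Sunday.
From October 13, 1974 to November 27, 1974 is 46 days inclusive.
46 = 7 × 6 + 4, so there are 6 full weeks plus 4 extra days.
Each full week contributes 5 weekdays (Mon–Fri): 6 × 5 = 30.
The 4 extra days are Sunday, Monday, Tuesday, Wednesday — 3 of them qualify.
Total: 30 + 3 = 33.

33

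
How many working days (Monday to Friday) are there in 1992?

262 weekdays

1992-01-01 is a Wednesday.
The range spans 366 days (inclusive of both endpoints).
366 = 7 × 52 + 2, so there are 52 full weeks plus 2 extra days.
Each full week contributes 5 weekdays (Mon–Fri): 52 × 5 = 260.
The 2 extra days are Wednesday, Thursday — 2 of them qualify.
Total: 260 + 2 = 262.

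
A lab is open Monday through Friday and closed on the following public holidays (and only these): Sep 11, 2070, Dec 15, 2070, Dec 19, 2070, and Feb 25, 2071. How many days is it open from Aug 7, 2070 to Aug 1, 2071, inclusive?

253

Aug 7, 2070 is a Thursday.
From Aug 7, 2070 to Aug 1, 2071 is 360 days inclusive.
360 = 7 × 51 + 3, so there are 51 full weeks plus 3 extra days.
Each full week contributes 5 weekdays (Mon–Fri): 51 × 5 = 255.
The 3 extra days are Thu, Fri, Sat — 2 of them qualify.
Total: 255 + 2 = 257.
Holidays: Sep 11, 2070 (Thu); Dec 15, 2070 (Mon); Dec 19, 2070 (Fri); Feb 25, 2071 (Wed).
All 4 holidays fall on weekdays, so subtract 4.
Business days: 257 − 4 = 253.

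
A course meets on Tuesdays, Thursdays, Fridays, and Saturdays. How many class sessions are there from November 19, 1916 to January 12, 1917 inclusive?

31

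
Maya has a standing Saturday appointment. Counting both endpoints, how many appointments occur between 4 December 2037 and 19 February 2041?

168 Saturdays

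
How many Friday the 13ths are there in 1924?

The 13th falls on a Friday when the month's 13th has weekday Fri.
Jan 13 is Sun; Feb 13 is Wed; Mar 13 is Thu; Apr 13 is Sun; May 13 is Tue; Jun 13 is Fri ✓; Jul 13 is Sun; Aug 13 is Wed; Sep 13 is Sat; Oct 13 is Mon; Nov 13 is Thu; Dec 13 is Sat.
Friday the 13ths: Jun.

1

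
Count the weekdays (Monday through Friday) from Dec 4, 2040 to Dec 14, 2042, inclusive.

Dec 4, 2040 is a Tuesday.
The range spans 741 days (inclusive of both endpoints).
741 = 7 × 105 + 6, so there are 105 full weeks plus 6 extra days.
Each full week contributes 5 weekdays (Mon–Fri): 105 × 5 = 525.
The 6 extra days are Tuesday, Wednesday, Thursday, Friday, Saturday, Sunday — 4 of them qualify.
Total: 525 + 4 = 529.

529 weekdays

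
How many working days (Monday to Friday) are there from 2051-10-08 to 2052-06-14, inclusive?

2051-10-08 is a Sunday.
That's 251 days from start to end, counting both.
251 = 7 × 35 + 6, so there are 35 full weeks plus 6 extra days.
Each full week contributes 5 weekdays (Mon–Fri): 35 × 5 = 175.
The 6 extra days are Sun, Mon, Tue, Wed, Thu, Fri — 5 of them qualify.
Total: 175 + 5 = 180.

180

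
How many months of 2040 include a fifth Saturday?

4

A month has five Saturdays exactly when Saturday falls within its first (length − 28) days.
Jan: 31 days, starts Sun → 5 of Sun, Mon, Tue
Feb: 29 days, starts Wed → 5 of Wed
Mar: 31 days, starts Thu → 5 of Thu, Fri, Sat ✓
Apr: 30 days, starts Sun → 5 of Sun, Mon
May: 31 days, starts Tue → 5 of Tue, Wed, Thu
Jun: 30 days, starts Fri → 5 of Fri, Sat ✓
Jul: 31 days, starts Sun → 5 of Sun, Mon, Tue
Aug: 31 days, starts Wed → 5 of Wed, Thu, Fri
Sep: 30 days, starts Sat → 5 of Sat, Sun ✓
Oct: 31 days, starts Mon → 5 of Mon, Tue, Wed
Nov: 30 days, starts Thu → 5 of Thu, Fri
Dec: 31 days, starts Sat → 5 of Sat, Sun, Mon ✓
Months with five Saturdays: Mar, Jun, Sep, Dec.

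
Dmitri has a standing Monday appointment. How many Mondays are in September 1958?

5

1 September 1958 is a Monday.
That's 30 days from start to end, counting both.
30 = 7 × 4 + 2, so there are 4 full weeks plus 2 extra days.
Each full week contributes one Monday: 4 so far.
The 2 extra days are Mon, Tue — 1 of them qualifies.
Total: 4 + 1 = 5.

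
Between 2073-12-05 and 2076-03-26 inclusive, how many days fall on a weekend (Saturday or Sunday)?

240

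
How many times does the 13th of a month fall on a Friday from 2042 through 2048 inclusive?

13

Friday-the-13ths by year:
2042: Jun
2043: Feb, Mar, Nov
2044: May
2045: Jan, Oct
2046: Apr, Jul
2047: Sep, Dec
2048: Mar, Nov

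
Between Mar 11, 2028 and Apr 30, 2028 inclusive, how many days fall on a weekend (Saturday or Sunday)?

Mar 11, 2028 is a Saturday.
The range spans 51 days (inclusive of both endpoints).
51 = 7 × 7 + 2, so there are 7 full weeks plus 2 extra days.
Each full week contributes 2 weekend days (Sat, Sun): 7 × 2 = 14.
The 2 extra days are Saturday, Sunday — 2 of them qualify.
Total: 14 + 2 = 16.

16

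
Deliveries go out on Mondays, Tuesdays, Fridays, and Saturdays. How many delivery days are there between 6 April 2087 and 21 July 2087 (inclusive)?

61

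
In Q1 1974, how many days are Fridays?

13

January 1, 1974 is a Tuesday.
That's 90 days from start to end, counting both.
90 = 7 × 12 + 6, so there are 12 full weeks plus 6 extra days.
Each full week contributes one Friday: 12 so far.
The 6 extra days are Tue, Wed, Thu, Fri, Sat, Sun — 1 of them qualifies.
Total: 12 + 1 = 13.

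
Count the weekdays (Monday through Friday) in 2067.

1 January 2067 is a Saturday.
That's 365 days from start to end, counting both.
365 = 7 × 52 + 1, so there are 52 full weeks plus 1 extra day.
Each full week contributes 5 weekdays (Mon–Fri): 52 × 5 = 260.
The 1 extra day is Saturday — none qualify.
Total: 260 + 0 = 260.

260 weekdays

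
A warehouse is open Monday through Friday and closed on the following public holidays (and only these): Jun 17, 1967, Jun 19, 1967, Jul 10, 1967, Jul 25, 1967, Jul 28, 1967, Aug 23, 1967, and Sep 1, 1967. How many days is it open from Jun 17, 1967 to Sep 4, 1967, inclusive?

Jun 17, 1967 is a Saturday.
From Jun 17, 1967 to Sep 4, 1967 is 80 days inclusive.
80 = 7 × 11 + 3, so there are 11 full weeks plus 3 extra days.
Each full week contributes 5 weekdays (Mon–Fri): 11 × 5 = 55.
The 3 extra days are Saturday, Sunday, Monday — 1 of them qualifies.
Total: 55 + 1 = 56.
Holidays: Jun 17, 1967 (Sat); Jun 19, 1967 (Mon); Jul 10, 1967 (Mon); Jul 25, 1967 (Tue); Jul 28, 1967 (Fri); Aug 23, 1967 (Wed); Sep 1, 1967 (Fri).
6 of the 7 holidays fall on weekdays; the rest are weekends and were already excluded.
Business days: 56 − 6 = 50.

50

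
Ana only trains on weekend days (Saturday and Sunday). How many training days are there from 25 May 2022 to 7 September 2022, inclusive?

30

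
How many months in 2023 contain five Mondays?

4

A month has five Mondays exactly when Monday falls within its first (length − 28) days.
Jan: 31 days, starts Sun → 5 of Sun, Mon, Tue ✓
Feb: 28 days, starts Wed → 5 of (none)
Mar: 31 days, starts Wed → 5 of Wed, Thu, Fri
Apr: 30 days, starts Sat → 5 of Sat, Sun
May: 31 days, starts Mon → 5 of Mon, Tue, Wed ✓
Jun: 30 days, starts Thu → 5 of Thu, Fri
Jul: 31 days, starts Sat → 5 of Sat, Sun, Mon ✓
Aug: 31 days, starts Tue → 5 of Tue, Wed, Thu
Sep: 30 days, starts Fri → 5 of Fri, Sat
Oct: 31 days, starts Sun → 5 of Sun, Mon, Tue ✓
Nov: 30 days, starts Wed → 5 of Wed, Thu
Dec: 31 days, starts Fri → 5 of Fri, Sat, Sun
Months with five Mondays: Jan, May, Jul, Oct.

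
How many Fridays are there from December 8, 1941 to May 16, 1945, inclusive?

179 Fridays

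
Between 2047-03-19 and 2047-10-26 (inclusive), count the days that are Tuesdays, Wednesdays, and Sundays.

95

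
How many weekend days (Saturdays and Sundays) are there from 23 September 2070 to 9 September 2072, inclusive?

23 September 2070 is a Tuesday.
The range spans 718 days (inclusive of both endpoints).
718 = 7 × 102 + 4, so there are 102 full weeks plus 4 extra days.
Each full week contributes 2 weekend days (Sat, Sun): 102 × 2 = 204.
The 4 extra days are Tue, Wed, Thu, Fri — none qualify.
Total: 204 + 0 = 204.

204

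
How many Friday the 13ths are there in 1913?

1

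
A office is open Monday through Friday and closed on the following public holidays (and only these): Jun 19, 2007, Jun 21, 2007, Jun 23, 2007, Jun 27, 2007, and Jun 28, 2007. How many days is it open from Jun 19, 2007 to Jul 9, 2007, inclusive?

Jun 19, 2007 is a Tuesday.
From Jun 19, 2007 to Jul 9, 2007 is 21 days inclusive.
21 = 7 × 3, so the span is exactly 3 full weeks.
Each full week contributes 5 weekdays (Mon–Fri): 3 × 5 = 15.
Total: 15.
Holidays: Jun 19, 2007 (Tue); Jun 21, 2007 (Thu); Jun 23, 2007 (Sat); Jun 27, 2007 (Wed); Jun 28, 2007 (Thu).
4 of the 5 holidays fall on weekdays; the rest are weekends and were already excluded.
Business days: 15 − 4 = 11.

11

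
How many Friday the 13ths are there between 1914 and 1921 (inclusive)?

13

Friday-the-13ths by year:
1914: Feb, Mar, Nov
1915: Aug
1916: Oct
1917: Apr, Jul
1918: Sep, Dec
1919: Jun
1920: Feb, Aug
1921: May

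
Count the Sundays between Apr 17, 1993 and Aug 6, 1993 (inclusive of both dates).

Apr 17, 1993 is a Saturday.
From Apr 17, 1993 to Aug 6, 1993 is 112 days inclusive.
112 = 7 × 16, so the span is exactly 16 full weeks.
Each full week contributes one Sunday: 16 so far.

16 Sundays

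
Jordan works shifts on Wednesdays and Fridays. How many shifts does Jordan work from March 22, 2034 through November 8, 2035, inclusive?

171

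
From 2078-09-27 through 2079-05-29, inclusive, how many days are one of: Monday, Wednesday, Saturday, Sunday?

140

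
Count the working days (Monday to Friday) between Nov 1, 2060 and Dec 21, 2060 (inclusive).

Nov 1, 2060 is a Monday.
The range spans 51 days (inclusive of both endpoints).
51 = 7 × 7 + 2, so there are 7 full weeks plus 2 extra days.
Each full week contributes 5 weekdays (Mon–Fri): 7 × 5 = 35.
The 2 extra days are Mon, Tue — 2 of them qualify.
Total: 35 + 2 = 37.

37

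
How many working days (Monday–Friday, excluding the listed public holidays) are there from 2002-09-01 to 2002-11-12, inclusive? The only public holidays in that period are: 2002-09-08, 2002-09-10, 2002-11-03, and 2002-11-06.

2002-09-01 is a Sunday.
The range spans 73 days (inclusive of both endpoints).
73 = 7 × 10 + 3, so there are 10 full weeks plus 3 extra days.
Each full week contributes 5 weekdays (Mon–Fri): 10 × 5 = 50.
The 3 extra days are Sun, Mon, Tue — 2 of them qualify.
Total: 50 + 2 = 52.
Holidays: 2002-09-08 (Sun); 2002-09-10 (Tue); 2002-11-03 (Sun); 2002-11-06 (Wed).
2 of the 4 holidays fall on weekdays; the rest are weekends and were already excluded.
Business days: 52 − 2 = 50.

50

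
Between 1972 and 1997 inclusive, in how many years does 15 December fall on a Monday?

Day of week of December 15 in each year:
1972: Fri, 1973: Sat, 1974: Sun, 1975: Mon ✓, 1976: Wed, 1977: Thu, 1978: Fri, 1979: Sat, 1980: Mon ✓, 1981: Tue, 1982: Wed, 1983: Thu, 1984: Sat, 1985: Sun, 1986: Mon ✓, 1987: Tue, 1988: Thu, 1989: Fri, 1990: Sat, 1991: Sun, 1992: Tue, 1993: Wed, 1994: Thu, 1995: Fri, 1996: Sun, 1997: Mon ✓
Mondays: 1975, 1980, 1986, 1997.

4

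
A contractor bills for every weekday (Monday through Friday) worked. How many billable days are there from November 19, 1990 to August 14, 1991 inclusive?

November 19, 1990 is a Monday.
From November 19, 1990 to August 14, 1991 is 269 days inclusive.
269 = 7 × 38 + 3, so there are 38 full weeks plus 3 extra days.
Each full week contributes 5 weekdays (Mon–Fri): 38 × 5 = 190.
The 3 extra days are Monday, Tuesday, Wednesday — 3 of them qualify.
Total: 190 + 3 = 193.

193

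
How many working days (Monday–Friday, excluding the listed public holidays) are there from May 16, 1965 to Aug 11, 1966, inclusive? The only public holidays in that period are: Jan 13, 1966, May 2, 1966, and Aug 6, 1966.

322 working days

May 16, 1965 is a Sunday.
From May 16, 1965 to Aug 11, 1966 is 453 days inclusive.
453 = 7 × 64 + 5, so there are 64 full weeks plus 5 extra days.
Each full week contributes 5 weekdays (Mon–Fri): 64 × 5 = 320.
The 5 extra days are Sun, Mon, Tue, Wed, Thu — 4 of them qualify.
Total: 320 + 4 = 324.
Holidays: Jan 13, 1966 (Thu); May 2, 1966 (Mon); Aug 6, 1966 (Sat).
2 of the 3 holidays fall on weekdays; the rest are weekends and were already excluded.
Business days: 324 − 2 = 322.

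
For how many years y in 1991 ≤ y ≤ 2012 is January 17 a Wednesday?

3

Day of week of January 17 in each year:
1991: Thu, 1992: Fri, 1993: Sun, 1994: Mon, 1995: Tue, 1996: Wed ✓, 1997: Fri, 1998: Sat, 1999: Sun, 2000: Mon, 2001: Wed ✓, 2002: Thu, 2003: Fri, 2004: Sat, 2005: Mon, 2006: Tue, 2007: Wed ✓, 2008: Thu, 2009: Sat, 2010: Sun, 2011: Mon, 2012: Tue
Wednesdays: 1996, 2001, 2007.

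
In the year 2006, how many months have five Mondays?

4

A month has five Mondays exactly when Monday falls within its first (length − 28) days.
Jan: 31 days, starts Sun → 5 of Sun, Mon, Tue ✓
Feb: 28 days, starts Wed → 5 of (none)
Mar: 31 days, starts Wed → 5 of Wed, Thu, Fri
Apr: 30 days, starts Sat → 5 of Sat, Sun
May: 31 days, starts Mon → 5 of Mon, Tue, Wed ✓
Jun: 30 days, starts Thu → 5 of Thu, Fri
Jul: 31 days, starts Sat → 5 of Sat, Sun, Mon ✓
Aug: 31 days, starts Tue → 5 of Tue, Wed, Thu
Sep: 30 days, starts Fri → 5 of Fri, Sat
Oct: 31 days, starts Sun → 5 of Sun, Mon, Tue ✓
Nov: 30 days, starts Wed → 5 of Wed, Thu
Dec: 31 days, starts Fri → 5 of Fri, Sat, Sun
Months with five Mondays: Jan, May, Jul, Oct.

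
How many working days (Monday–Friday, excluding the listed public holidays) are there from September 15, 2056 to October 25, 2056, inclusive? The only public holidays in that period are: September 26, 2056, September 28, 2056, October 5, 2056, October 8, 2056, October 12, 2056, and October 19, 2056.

24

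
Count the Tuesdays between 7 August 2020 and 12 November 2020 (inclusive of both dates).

7 August 2020 is a Friday.
From 7 August 2020 to 12 November 2020 is 98 days inclusive.
98 = 7 × 14, so the span is exactly 14 full weeks.
Each full week contributes one Tuesday: 14 so far.

14 Tuesdays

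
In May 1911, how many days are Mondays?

5

May 1, 1911 is a Monday.
That's 31 days from start to end, counting both.
31 = 7 × 4 + 3, so there are 4 full weeks plus 3 extra days.
Each full week contributes one Monday: 4 so far.
The 3 extra days are Mon, Tue, Wed — 1 of them qualifies.
Total: 4 + 1 = 5.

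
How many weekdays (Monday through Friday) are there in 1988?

261 weekdays

1988-01-01 is a Friday.
The range spans 366 days (inclusive of both endpoints).
366 = 7 × 52 + 2, so there are 52 full weeks plus 2 extra days.
Each full week contributes 5 weekdays (Mon–Fri): 52 × 5 = 260.
The 2 extra days are Fri, Sat — 1 of them qualifies.
Total: 260 + 1 = 261.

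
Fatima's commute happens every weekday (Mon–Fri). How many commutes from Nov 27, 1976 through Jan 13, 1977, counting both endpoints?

34 weekdays

Nov 27, 1976 is a Saturday.
The range spans 48 days (inclusive of both endpoints).
48 = 7 × 6 + 6, so there are 6 full weeks plus 6 extra days.
Each full week contributes 5 weekdays (Mon–Fri): 6 × 5 = 30.
The 6 extra days are Saturday, Sunday, Monday, Tuesday, Wednesday, Thursday — 4 of them qualify.
Total: 30 + 4 = 34.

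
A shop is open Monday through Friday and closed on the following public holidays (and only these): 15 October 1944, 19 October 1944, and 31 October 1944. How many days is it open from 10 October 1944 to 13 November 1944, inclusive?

23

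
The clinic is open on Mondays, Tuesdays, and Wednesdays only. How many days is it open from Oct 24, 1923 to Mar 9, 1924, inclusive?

Oct 24, 1923 is a Wednesday.
From Oct 24, 1923 to Mar 9, 1924 is 138 days inclusive.
138 = 7 × 19 + 5, so there are 19 full weeks plus 5 extra days.
Each full week contributes 3 days from the set (Mon, Tue, Wed): 19 × 3 = 57.
The 5 extra days are Wednesday, Thursday, Friday, Saturday, Sunday — 1 of them qualifies.
Total: 57 + 1 = 58.

58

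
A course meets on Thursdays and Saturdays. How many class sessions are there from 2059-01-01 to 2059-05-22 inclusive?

41

2059-01-01 is a Wednesday.
That's 142 days from start to end, counting both.
142 = 7 × 20 + 2, so there are 20 full weeks plus 2 extra days.
Each full week contributes 2 days from the set (Thu, Sat): 20 × 2 = 40.
The 2 extra days are Wednesday, Thursday — 1 of them qualifies.
Total: 40 + 1 = 41.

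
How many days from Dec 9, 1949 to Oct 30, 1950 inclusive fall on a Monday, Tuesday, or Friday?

140

Dec 9, 1949 is a Friday.
That's 326 days from start to end, counting both.
326 = 7 × 46 + 4, so there are 46 full weeks plus 4 extra days.
Each full week contributes 3 days from the set (Mon, Tue, Fri): 46 × 3 = 138.
The 4 extra days are Fri, Sat, Sun, Mon — 2 of them qualify.
Total: 138 + 2 = 140.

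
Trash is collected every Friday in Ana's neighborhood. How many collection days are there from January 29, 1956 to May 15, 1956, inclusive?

January 29, 1956 is a Sunday.
The range spans 108 days (inclusive of both endpoints).
108 = 7 × 15 + 3, so there are 15 full weeks plus 3 extra days.
Each full week contributes one Friday: 15 so far.
The 3 extra days are Sun, Mon, Tue — none qualify.
Total: 15 + 0 = 15.

15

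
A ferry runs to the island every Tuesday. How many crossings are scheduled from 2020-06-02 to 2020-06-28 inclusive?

4 Tuesdays

2020-06-02 is a Tuesday.
From 2020-06-02 to 2020-06-28 is 27 days inclusive.
27 = 7 × 3 + 6, so there are 3 full weeks plus 6 extra days.
Each full week contributes one Tuesday: 3 so far.
The 6 extra days are Tuesday, Wednesday, Thursday, Friday, Saturday, Sunday — 1 of them qualifies.
Total: 3 + 1 = 4.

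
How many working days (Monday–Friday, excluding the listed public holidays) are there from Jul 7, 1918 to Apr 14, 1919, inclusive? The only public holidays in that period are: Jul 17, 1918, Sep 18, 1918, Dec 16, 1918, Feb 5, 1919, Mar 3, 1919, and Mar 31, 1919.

Jul 7, 1918 is a Sunday.
The range spans 282 days (inclusive of both endpoints).
282 = 7 × 40 + 2, so there are 40 full weeks plus 2 extra days.
Each full week contributes 5 weekdays (Mon–Fri): 40 × 5 = 200.
The 2 extra days are Sunday, Monday — 1 of them qualifies.
Total: 200 + 1 = 201.
Holidays: Jul 17, 1918 (Wed); Sep 18, 1918 (Wed); Dec 16, 1918 (Mon); Feb 5, 1919 (Wed); Mar 3, 1919 (Mon); Mar 31, 1919 (Mon).
All 6 holidays fall on weekdays, so subtract 6.
Business days: 201 − 6 = 195.

195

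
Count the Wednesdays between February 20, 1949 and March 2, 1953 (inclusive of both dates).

210

February 20, 1949 is a Sunday.
The range spans 1472 days (inclusive of both endpoints).
1472 = 7 × 210 + 2, so there are 210 full weeks plus 2 extra days.
Each full week contributes one Wednesday: 210 so far.
The 2 extra days are Sun, Mon — none qualify.
Total: 210 + 0 = 210.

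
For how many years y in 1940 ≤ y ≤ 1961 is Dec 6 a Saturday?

4

Day of week of December 6 in each year:
1940: Fri, 1941: Sat ✓, 1942: Sun, 1943: Mon, 1944: Wed, 1945: Thu, 1946: Fri, 1947: Sat ✓, 1948: Mon, 1949: Tue, 1950: Wed, 1951: Thu, 1952: Sat ✓, 1953: Sun, 1954: Mon, 1955: Tue, 1956: Thu, 1957: Fri, 1958: Sat ✓, 1959: Sun, 1960: Tue, 1961: Wed
Saturdays: 1941, 1947, 1952, 1958.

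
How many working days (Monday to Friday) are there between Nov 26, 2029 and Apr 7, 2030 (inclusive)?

95

Nov 26, 2029 is a Monday.
The range spans 133 days (inclusive of both endpoints).
133 = 7 × 19, so the span is exactly 19 full weeks.
Each full week contributes 5 weekdays (Mon–Fri): 19 × 5 = 95.
Total: 95.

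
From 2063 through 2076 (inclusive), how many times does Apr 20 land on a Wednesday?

2

Day of week of April 20 in each year:
2063: Fri, 2064: Sun, 2065: Mon, 2066: Tue, 2067: Wed ✓, 2068: Fri, 2069: Sat, 2070: Sun, 2071: Mon, 2072: Wed ✓, 2073: Thu, 2074: Fri, 2075: Sat, 2076: Mon
Wednesdays: 2067, 2072.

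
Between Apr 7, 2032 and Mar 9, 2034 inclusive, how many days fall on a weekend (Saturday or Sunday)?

Apr 7, 2032 is a Wednesday.
The range spans 702 days (inclusive of both endpoints).
702 = 7 × 100 + 2, so there are 100 full weeks plus 2 extra days.
Each full week contributes 2 weekend days (Sat, Sun): 100 × 2 = 200.
The 2 extra days are Wed, Thu — none qualify.
Total: 200 + 0 = 200.

200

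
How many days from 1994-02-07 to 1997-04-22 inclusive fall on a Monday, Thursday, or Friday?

1994-02-07 is a Monday.
From 1994-02-07 to 1997-04-22 is 1171 days inclusive.
1171 = 7 × 167 + 2, so there are 167 full weeks plus 2 extra days.
Each full week contributes 3 days from the set (Mon, Thu, Fri): 167 × 3 = 501.
The 2 extra days are Mon, Tue — 1 of them qualifies.
Total: 501 + 1 = 502.

502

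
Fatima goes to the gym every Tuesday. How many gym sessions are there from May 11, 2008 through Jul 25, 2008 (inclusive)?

11 Tuesdays

May 11, 2008 is a Sunday.
From May 11, 2008 to Jul 25, 2008 is 76 days inclusive.
76 = 7 × 10 + 6, so there are 10 full weeks plus 6 extra days.
Each full week contributes one Tuesday: 10 so far.
The 6 extra days are Sunday, Monday, Tuesday, Wednesday, Thursday, Friday — 1 of them qualifies.
Total: 10 + 1 = 11.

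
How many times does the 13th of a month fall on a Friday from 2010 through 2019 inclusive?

Friday-the-13ths by year:
2010: Aug
2011: May
2012: Jan, Apr, Jul
2013: Sep, Dec
2014: Jun
2015: Feb, Mar, Nov
2016: May
2017: Jan, Oct
2018: Apr, Jul
2019: Sep, Dec

18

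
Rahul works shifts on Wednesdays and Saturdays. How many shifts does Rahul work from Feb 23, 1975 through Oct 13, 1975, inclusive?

66

Feb 23, 1975 is a Sunday.
The range spans 233 days (inclusive of both endpoints).
233 = 7 × 33 + 2, so there are 33 full weeks plus 2 extra days.
Each full week contributes 2 days from the set (Wed, Sat): 33 × 2 = 66.
The 2 extra days are Sunday, Monday — none qualify.
Total: 66 + 0 = 66.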